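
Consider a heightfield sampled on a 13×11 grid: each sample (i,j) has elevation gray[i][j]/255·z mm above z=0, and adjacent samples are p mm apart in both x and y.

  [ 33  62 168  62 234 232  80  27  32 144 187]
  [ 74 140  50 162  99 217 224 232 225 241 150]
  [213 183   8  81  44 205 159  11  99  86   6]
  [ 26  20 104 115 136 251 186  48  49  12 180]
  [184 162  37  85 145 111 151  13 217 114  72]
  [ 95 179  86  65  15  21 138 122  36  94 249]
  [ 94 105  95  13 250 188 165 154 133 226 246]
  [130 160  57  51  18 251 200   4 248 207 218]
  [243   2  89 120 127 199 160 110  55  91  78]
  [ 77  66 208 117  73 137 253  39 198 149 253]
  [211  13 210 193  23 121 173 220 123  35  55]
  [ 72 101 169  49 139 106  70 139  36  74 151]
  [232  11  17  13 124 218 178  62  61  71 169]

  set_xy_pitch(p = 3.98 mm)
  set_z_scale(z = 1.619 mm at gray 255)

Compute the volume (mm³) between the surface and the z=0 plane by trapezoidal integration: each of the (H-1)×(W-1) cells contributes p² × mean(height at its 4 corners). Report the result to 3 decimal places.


1456.444

height_mm = gray/255 × 1.619; cell vol = 3.98² × mean(4 corners)
unit = 3.98² × 1.619 / (4×255) = 0.0251428 mm³ per gray-sum
row 0: Σ corner-gray over 10 cells = 5706  → 143.4645
row 1: Σ corner-gray over 10 cells = 5375  → 135.1423
row 2: Σ corner-gray over 10 cells = 4019  → 101.0487
row 3: Σ corner-gray over 10 cells = 4374  → 109.9744
row 4: Σ corner-gray over 10 cells = 4182  → 105.1470
row 5: Σ corner-gray over 10 cells = 4854  → 122.0429
row 6: Σ corner-gray over 10 cells = 5738  → 144.2691
row 7: Σ corner-gray over 10 cells = 4967  → 124.8841
row 8: Σ corner-gray over 10 cells = 5037  → 126.6440
row 9: Σ corner-gray over 10 cells = 5298  → 133.2063
row 10: Σ corner-gray over 10 cells = 4477  → 112.5641
row 11: Σ corner-gray over 10 cells = 3900  → 98.0567
Σ rows: total corner-gray = 57927  → 1456.4442 mm³


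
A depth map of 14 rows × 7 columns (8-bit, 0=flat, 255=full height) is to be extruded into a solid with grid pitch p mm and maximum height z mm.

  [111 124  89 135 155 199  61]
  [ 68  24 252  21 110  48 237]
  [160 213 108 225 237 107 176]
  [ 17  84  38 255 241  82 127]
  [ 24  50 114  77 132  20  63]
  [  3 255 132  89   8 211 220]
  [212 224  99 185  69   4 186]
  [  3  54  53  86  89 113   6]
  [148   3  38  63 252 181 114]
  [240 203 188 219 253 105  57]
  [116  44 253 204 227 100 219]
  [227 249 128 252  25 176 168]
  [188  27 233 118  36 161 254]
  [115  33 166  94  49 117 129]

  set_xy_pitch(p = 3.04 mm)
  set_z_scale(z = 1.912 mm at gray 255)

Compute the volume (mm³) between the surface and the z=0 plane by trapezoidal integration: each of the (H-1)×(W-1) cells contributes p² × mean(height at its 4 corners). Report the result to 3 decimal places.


height_mm = gray/255 × 1.912; cell vol = 3.04² × mean(4 corners)
unit = 3.04² × 1.912 / (4×255) = 0.0173235 mm³ per gray-sum
row 0: Σ corner-gray over 6 cells = 2791  → 48.3498
row 1: Σ corner-gray over 6 cells = 3331  → 57.7045
row 2: Σ corner-gray over 6 cells = 3660  → 63.4039
row 3: Σ corner-gray over 6 cells = 2417  → 41.8708
row 4: Σ corner-gray over 6 cells = 2486  → 43.0661
row 5: Σ corner-gray over 6 cells = 3173  → 54.9674
row 6: Σ corner-gray over 6 cells = 2359  → 40.8661
row 7: Σ corner-gray over 6 cells = 2135  → 36.9856
row 8: Σ corner-gray over 6 cells = 3569  → 61.8275
row 9: Σ corner-gray over 6 cells = 4224  → 73.1743
row 10: Σ corner-gray over 6 cells = 4046  → 70.0908
row 11: Σ corner-gray over 6 cells = 3647  → 63.1787
row 12: Σ corner-gray over 6 cells = 2754  → 47.7088
Σ rows: total corner-gray = 40592  → 703.1943 mm³

703.194


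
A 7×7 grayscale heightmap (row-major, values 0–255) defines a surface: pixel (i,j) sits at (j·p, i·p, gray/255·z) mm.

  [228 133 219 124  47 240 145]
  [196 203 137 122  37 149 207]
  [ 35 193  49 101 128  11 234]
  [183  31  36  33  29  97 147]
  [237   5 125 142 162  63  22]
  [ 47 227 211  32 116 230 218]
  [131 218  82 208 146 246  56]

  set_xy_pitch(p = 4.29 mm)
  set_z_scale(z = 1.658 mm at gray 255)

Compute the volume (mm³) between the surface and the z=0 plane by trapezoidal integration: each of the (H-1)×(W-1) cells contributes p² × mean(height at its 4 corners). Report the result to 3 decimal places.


height_mm = gray/255 × 1.658; cell vol = 4.29² × mean(4 corners)
unit = 4.29² × 1.658 / (4×255) = 0.0299157 mm³ per gray-sum
row 0: Σ corner-gray over 6 cells = 3598  → 107.6366
row 1: Σ corner-gray over 6 cells = 2932  → 87.7128
row 2: Σ corner-gray over 6 cells = 2015  → 60.2801
row 3: Σ corner-gray over 6 cells = 2035  → 60.8784
row 4: Σ corner-gray over 6 cells = 3150  → 94.2344
row 5: Σ corner-gray over 6 cells = 3884  → 116.1925
Σ rows: total corner-gray = 17614  → 526.9349 mm³

526.935


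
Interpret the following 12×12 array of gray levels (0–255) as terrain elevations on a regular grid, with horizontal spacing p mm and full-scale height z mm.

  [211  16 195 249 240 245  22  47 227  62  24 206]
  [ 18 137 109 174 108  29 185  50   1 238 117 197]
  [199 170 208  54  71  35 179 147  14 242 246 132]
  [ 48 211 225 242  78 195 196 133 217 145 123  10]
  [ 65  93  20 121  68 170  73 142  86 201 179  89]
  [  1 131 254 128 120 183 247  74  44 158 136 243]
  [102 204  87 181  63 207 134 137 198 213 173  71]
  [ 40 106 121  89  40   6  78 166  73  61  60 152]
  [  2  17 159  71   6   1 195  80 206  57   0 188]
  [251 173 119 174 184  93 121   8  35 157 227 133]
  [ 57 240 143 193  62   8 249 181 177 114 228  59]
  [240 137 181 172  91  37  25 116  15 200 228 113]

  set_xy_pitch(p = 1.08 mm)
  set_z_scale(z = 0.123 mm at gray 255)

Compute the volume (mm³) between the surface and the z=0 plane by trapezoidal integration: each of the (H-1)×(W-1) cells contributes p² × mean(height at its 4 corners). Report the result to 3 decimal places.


height_mm = gray/255 × 0.123; cell vol = 1.08² × mean(4 corners)
unit = 1.08² × 0.123 / (4×255) = 0.000140654 mm³ per gray-sum
row 0: Σ corner-gray over 11 cells = 5582  → 0.7851
row 1: Σ corner-gray over 11 cells = 5574  → 0.7840
row 2: Σ corner-gray over 11 cells = 6651  → 0.9355
row 3: Σ corner-gray over 11 cells = 6048  → 0.8507
row 4: Σ corner-gray over 11 cells = 5654  → 0.7953
row 5: Σ corner-gray over 11 cells = 6561  → 0.9228
row 6: Σ corner-gray over 11 cells = 5159  → 0.7256
row 7: Σ corner-gray over 11 cells = 3566  → 0.5016
row 8: Σ corner-gray over 11 cells = 4740  → 0.6667
row 9: Σ corner-gray over 11 cells = 6272  → 0.8822
row 10: Σ corner-gray over 11 cells = 6063  → 0.8528
Σ rows: total corner-gray = 61870  → 8.7023 mm³

8.702


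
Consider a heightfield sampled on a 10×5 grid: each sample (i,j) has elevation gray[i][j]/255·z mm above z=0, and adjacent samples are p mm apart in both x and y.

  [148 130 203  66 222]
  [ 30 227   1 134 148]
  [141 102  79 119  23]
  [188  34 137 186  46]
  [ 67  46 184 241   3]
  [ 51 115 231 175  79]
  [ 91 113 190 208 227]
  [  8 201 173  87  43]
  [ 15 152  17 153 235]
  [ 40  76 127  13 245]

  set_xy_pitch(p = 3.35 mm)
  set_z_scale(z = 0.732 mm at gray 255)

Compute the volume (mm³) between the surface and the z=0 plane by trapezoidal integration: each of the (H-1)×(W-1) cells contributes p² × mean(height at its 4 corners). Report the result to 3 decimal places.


height_mm = gray/255 × 0.732; cell vol = 3.35² × mean(4 corners)
unit = 3.35² × 0.732 / (4×255) = 0.00805379 mm³ per gray-sum
row 0: Σ corner-gray over 4 cells = 2070  → 16.6714
row 1: Σ corner-gray over 4 cells = 1666  → 13.4176
row 2: Σ corner-gray over 4 cells = 1712  → 13.7881
row 3: Σ corner-gray over 4 cells = 1960  → 15.7854
row 4: Σ corner-gray over 4 cells = 2184  → 17.5895
row 5: Σ corner-gray over 4 cells = 2512  → 20.2311
row 6: Σ corner-gray over 4 cells = 2313  → 18.6284
row 7: Σ corner-gray over 4 cells = 1867  → 15.0364
row 8: Σ corner-gray over 4 cells = 1611  → 12.9747
Σ rows: total corner-gray = 17895  → 144.1226 mm³

144.123


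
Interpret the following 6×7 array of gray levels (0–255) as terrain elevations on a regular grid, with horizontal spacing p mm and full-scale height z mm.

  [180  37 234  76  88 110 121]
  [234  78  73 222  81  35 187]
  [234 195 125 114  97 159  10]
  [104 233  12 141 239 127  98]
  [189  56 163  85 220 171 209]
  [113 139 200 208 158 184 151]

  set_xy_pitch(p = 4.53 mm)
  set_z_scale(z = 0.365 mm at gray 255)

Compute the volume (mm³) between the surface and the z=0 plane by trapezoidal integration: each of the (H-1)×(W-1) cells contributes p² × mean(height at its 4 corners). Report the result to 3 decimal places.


120.922

height_mm = gray/255 × 0.365; cell vol = 4.53² × mean(4 corners)
unit = 4.53² × 0.365 / (4×255) = 0.00734326 mm³ per gray-sum
row 0: Σ corner-gray over 6 cells = 2790  → 20.4877
row 1: Σ corner-gray over 6 cells = 3023  → 22.1987
row 2: Σ corner-gray over 6 cells = 3330  → 24.4531
row 3: Σ corner-gray over 6 cells = 3494  → 25.6574
row 4: Σ corner-gray over 6 cells = 3830  → 28.1247
Σ rows: total corner-gray = 16467  → 120.9215 mm³


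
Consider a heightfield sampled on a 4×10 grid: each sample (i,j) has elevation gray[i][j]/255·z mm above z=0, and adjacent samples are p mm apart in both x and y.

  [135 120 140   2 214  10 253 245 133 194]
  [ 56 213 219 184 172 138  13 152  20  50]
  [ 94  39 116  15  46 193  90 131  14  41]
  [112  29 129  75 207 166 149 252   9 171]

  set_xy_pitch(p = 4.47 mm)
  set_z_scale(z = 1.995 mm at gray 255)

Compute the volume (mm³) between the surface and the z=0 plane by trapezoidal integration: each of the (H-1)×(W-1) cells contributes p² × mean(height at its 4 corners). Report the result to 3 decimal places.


483.814

height_mm = gray/255 × 1.995; cell vol = 4.47² × mean(4 corners)
unit = 4.47² × 1.995 / (4×255) = 0.0390803 mm³ per gray-sum
row 0: Σ corner-gray over 9 cells = 4891  → 191.1417
row 1: Σ corner-gray over 9 cells = 3751  → 146.5902
row 2: Σ corner-gray over 9 cells = 3738  → 146.0821
Σ rows: total corner-gray = 12380  → 483.8140 mm³


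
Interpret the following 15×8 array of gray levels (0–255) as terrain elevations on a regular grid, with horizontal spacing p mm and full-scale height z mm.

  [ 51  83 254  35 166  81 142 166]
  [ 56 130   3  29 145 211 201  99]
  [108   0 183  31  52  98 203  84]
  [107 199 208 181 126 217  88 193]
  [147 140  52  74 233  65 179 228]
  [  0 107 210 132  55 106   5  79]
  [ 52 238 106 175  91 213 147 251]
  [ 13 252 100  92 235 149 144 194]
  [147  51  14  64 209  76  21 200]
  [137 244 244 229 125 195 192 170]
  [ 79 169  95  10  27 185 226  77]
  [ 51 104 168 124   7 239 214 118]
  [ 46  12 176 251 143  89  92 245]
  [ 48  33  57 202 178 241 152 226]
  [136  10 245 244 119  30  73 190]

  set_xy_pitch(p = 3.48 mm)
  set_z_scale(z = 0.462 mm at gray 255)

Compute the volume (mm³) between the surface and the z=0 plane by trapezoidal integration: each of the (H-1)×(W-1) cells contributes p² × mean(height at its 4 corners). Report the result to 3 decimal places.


height_mm = gray/255 × 0.462; cell vol = 3.48² × mean(4 corners)
unit = 3.48² × 0.462 / (4×255) = 0.0054853 mm³ per gray-sum
row 0: Σ corner-gray over 7 cells = 3332  → 18.2770
row 1: Σ corner-gray over 7 cells = 2919  → 16.0116
row 2: Σ corner-gray over 7 cells = 3664  → 20.0981
row 3: Σ corner-gray over 7 cells = 4199  → 23.0328
row 4: Σ corner-gray over 7 cells = 3170  → 17.3884
row 5: Σ corner-gray over 7 cells = 3552  → 19.4838
row 6: Σ corner-gray over 7 cells = 4394  → 24.1024
row 7: Σ corner-gray over 7 cells = 3368  → 18.4745
row 8: Σ corner-gray over 7 cells = 3982  → 21.8425
row 9: Σ corner-gray over 7 cells = 4345  → 23.8336
row 10: Σ corner-gray over 7 cells = 3461  → 18.9846
row 11: Σ corner-gray over 7 cells = 3698  → 20.2846
row 12: Σ corner-gray over 7 cells = 3817  → 20.9374
row 13: Σ corner-gray over 7 cells = 3768  → 20.6686
Σ rows: total corner-gray = 51669  → 283.4199 mm³

283.420


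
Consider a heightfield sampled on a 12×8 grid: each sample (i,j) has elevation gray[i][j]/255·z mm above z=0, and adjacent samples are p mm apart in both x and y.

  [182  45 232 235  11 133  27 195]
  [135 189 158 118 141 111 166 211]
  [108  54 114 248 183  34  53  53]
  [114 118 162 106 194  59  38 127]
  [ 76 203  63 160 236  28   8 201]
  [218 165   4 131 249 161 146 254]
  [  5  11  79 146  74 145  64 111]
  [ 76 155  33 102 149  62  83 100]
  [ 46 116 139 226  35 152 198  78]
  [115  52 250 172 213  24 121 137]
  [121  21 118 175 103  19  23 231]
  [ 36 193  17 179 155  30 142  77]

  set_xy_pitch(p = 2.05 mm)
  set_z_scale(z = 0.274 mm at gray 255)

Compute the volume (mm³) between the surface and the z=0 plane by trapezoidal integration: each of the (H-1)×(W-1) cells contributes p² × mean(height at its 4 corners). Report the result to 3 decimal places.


height_mm = gray/255 × 0.274; cell vol = 2.05² × mean(4 corners)
unit = 2.05² × 0.274 / (4×255) = 0.00112891 mm³ per gray-sum
row 0: Σ corner-gray over 7 cells = 3855  → 4.3519
row 1: Σ corner-gray over 7 cells = 3645  → 4.1149
row 2: Σ corner-gray over 7 cells = 3128  → 3.5312
row 3: Σ corner-gray over 7 cells = 3268  → 3.6893
row 4: Σ corner-gray over 7 cells = 3857  → 4.3542
row 5: Σ corner-gray over 7 cells = 3338  → 3.7683
row 6: Σ corner-gray over 7 cells = 2498  → 2.8200
row 7: Σ corner-gray over 7 cells = 3200  → 3.6125
row 8: Σ corner-gray over 7 cells = 3772  → 4.2582
row 9: Σ corner-gray over 7 cells = 3186  → 3.5967
row 10: Σ corner-gray over 7 cells = 2815  → 3.1779
Σ rows: total corner-gray = 36562  → 41.2751 mm³

41.275


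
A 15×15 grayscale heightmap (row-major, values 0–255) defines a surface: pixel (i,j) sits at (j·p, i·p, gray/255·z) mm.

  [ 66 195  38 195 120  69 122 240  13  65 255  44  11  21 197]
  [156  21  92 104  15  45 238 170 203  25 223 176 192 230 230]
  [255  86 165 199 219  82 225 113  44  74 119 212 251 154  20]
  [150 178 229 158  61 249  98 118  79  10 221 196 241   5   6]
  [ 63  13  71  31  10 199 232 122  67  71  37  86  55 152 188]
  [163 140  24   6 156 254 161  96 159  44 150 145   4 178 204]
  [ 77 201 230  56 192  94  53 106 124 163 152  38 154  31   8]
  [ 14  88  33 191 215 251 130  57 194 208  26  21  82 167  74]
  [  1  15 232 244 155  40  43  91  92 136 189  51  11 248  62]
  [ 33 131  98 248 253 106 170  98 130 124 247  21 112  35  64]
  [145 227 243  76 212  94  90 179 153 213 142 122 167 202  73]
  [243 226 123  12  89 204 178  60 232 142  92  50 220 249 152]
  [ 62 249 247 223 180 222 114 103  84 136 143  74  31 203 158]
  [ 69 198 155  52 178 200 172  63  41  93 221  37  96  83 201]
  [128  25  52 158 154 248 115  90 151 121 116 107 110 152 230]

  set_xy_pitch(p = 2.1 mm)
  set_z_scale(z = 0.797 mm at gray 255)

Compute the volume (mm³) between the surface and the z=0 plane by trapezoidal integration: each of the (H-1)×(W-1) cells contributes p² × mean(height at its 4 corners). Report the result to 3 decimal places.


350.640

height_mm = gray/255 × 0.797; cell vol = 2.1² × mean(4 corners)
unit = 2.1² × 0.797 / (4×255) = 0.00344585 mm³ per gray-sum
row 0: Σ corner-gray over 14 cells = 6893  → 23.7523
row 1: Σ corner-gray over 14 cells = 8015  → 27.6185
row 2: Σ corner-gray over 14 cells = 8003  → 27.5772
row 3: Σ corner-gray over 14 cells = 6385  → 22.0018
row 4: Σ corner-gray over 14 cells = 5944  → 20.4821
row 5: Σ corner-gray over 14 cells = 6674  → 22.9976
row 6: Σ corner-gray over 14 cells = 6687  → 23.0424
row 7: Σ corner-gray over 14 cells = 6571  → 22.6427
row 8: Σ corner-gray over 14 cells = 6800  → 23.4318
row 9: Σ corner-gray over 14 cells = 8101  → 27.9149
row 10: Σ corner-gray over 14 cells = 8607  → 29.6585
row 11: Σ corner-gray over 14 cells = 8387  → 28.9004
row 12: Σ corner-gray over 14 cells = 7686  → 26.4848
row 13: Σ corner-gray over 14 cells = 7004  → 24.1348
Σ rows: total corner-gray = 101757  → 350.6397 mm³


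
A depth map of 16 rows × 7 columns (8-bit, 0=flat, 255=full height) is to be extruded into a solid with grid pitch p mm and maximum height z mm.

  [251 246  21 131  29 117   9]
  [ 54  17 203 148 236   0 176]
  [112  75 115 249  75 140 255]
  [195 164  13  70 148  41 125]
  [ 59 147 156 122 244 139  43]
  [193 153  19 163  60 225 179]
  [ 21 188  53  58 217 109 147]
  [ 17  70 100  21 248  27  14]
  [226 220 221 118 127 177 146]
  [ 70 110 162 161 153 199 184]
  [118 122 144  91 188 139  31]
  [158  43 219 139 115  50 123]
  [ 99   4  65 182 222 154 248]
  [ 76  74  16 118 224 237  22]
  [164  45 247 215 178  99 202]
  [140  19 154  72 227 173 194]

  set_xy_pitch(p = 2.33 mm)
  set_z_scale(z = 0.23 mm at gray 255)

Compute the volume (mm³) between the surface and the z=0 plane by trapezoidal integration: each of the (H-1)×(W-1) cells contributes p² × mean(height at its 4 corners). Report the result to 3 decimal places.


57.107

height_mm = gray/255 × 0.23; cell vol = 2.33² × mean(4 corners)
unit = 2.33² × 0.23 / (4×255) = 0.00122416 mm³ per gray-sum
row 0: Σ corner-gray over 6 cells = 2786  → 3.4105
row 1: Σ corner-gray over 6 cells = 3113  → 3.8108
row 2: Σ corner-gray over 6 cells = 2867  → 3.5097
row 3: Σ corner-gray over 6 cells = 2910  → 3.5623
row 4: Σ corner-gray over 6 cells = 3330  → 4.0765
row 5: Σ corner-gray over 6 cells = 3030  → 3.7092
row 6: Σ corner-gray over 6 cells = 2381  → 2.9147
row 7: Σ corner-gray over 6 cells = 3061  → 3.7472
row 8: Σ corner-gray over 6 cells = 3922  → 4.8012
row 9: Σ corner-gray over 6 cells = 3341  → 4.0899
row 10: Σ corner-gray over 6 cells = 2930  → 3.5868
row 11: Σ corner-gray over 6 cells = 3014  → 3.6896
row 12: Σ corner-gray over 6 cells = 3037  → 3.7178
row 13: Σ corner-gray over 6 cells = 3370  → 4.1254
row 14: Σ corner-gray over 6 cells = 3558  → 4.3556
Σ rows: total corner-gray = 46650  → 57.1072 mm³


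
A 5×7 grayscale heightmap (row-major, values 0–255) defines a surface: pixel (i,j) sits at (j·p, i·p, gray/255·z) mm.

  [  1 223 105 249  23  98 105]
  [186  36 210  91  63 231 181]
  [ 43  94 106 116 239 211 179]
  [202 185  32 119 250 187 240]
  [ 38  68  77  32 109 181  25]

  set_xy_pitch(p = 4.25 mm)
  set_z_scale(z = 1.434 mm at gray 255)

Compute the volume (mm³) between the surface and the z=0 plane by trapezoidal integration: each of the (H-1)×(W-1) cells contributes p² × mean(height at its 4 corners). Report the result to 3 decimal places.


height_mm = gray/255 × 1.434; cell vol = 4.25² × mean(4 corners)
unit = 4.25² × 1.434 / (4×255) = 0.0253937 mm³ per gray-sum
row 0: Σ corner-gray over 6 cells = 3131  → 79.5078
row 1: Σ corner-gray over 6 cells = 3383  → 85.9071
row 2: Σ corner-gray over 6 cells = 3742  → 95.0234
row 3: Σ corner-gray over 6 cells = 2985  → 75.8003
Σ rows: total corner-gray = 13241  → 336.2386 mm³

336.239


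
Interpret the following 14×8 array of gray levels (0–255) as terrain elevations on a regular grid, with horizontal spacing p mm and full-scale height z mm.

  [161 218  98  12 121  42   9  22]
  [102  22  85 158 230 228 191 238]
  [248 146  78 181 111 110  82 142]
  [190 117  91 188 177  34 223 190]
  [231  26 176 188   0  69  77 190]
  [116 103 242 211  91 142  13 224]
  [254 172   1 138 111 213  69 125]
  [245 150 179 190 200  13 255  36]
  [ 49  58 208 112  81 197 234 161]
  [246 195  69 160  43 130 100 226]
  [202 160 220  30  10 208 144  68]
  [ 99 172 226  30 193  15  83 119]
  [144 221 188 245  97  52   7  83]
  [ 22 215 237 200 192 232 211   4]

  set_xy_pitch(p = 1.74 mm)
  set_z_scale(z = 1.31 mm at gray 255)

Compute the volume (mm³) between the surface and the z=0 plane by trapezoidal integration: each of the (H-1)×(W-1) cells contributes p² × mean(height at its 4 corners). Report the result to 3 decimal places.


height_mm = gray/255 × 1.31; cell vol = 1.74² × mean(4 corners)
unit = 1.74² × 1.31 / (4×255) = 0.00388839 mm³ per gray-sum
row 0: Σ corner-gray over 7 cells = 3351  → 13.0300
row 1: Σ corner-gray over 7 cells = 3974  → 15.4525
row 2: Σ corner-gray over 7 cells = 3846  → 14.9547
row 3: Σ corner-gray over 7 cells = 3533  → 13.7377
row 4: Σ corner-gray over 7 cells = 3437  → 13.3644
row 5: Σ corner-gray over 7 cells = 3731  → 14.5076
row 6: Σ corner-gray over 7 cells = 4042  → 15.7169
row 7: Σ corner-gray over 7 cells = 4245  → 16.5062
row 8: Σ corner-gray over 7 cells = 3856  → 14.9936
row 9: Σ corner-gray over 7 cells = 3680  → 14.3093
row 10: Σ corner-gray over 7 cells = 3470  → 13.4927
row 11: Σ corner-gray over 7 cells = 3503  → 13.6210
row 12: Σ corner-gray over 7 cells = 4447  → 17.2917
Σ rows: total corner-gray = 49115  → 190.9782 mm³

190.978


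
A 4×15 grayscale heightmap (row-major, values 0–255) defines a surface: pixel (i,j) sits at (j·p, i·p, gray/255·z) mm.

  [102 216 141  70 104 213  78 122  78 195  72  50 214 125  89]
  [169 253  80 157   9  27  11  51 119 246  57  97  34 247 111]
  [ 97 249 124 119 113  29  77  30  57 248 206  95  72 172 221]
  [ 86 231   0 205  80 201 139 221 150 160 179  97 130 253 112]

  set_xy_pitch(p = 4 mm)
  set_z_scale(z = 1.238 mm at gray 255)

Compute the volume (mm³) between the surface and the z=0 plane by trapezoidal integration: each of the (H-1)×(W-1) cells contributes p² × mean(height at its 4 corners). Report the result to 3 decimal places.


height_mm = gray/255 × 1.238; cell vol = 4² × mean(4 corners)
unit = 4² × 1.238 / (4×255) = 0.0194196 mm³ per gray-sum
row 0: Σ corner-gray over 14 cells = 6603  → 128.2277
row 1: Σ corner-gray over 14 cells = 6556  → 127.3149
row 2: Σ corner-gray over 14 cells = 7790  → 151.2787
Σ rows: total corner-gray = 20949  → 406.8214 mm³

406.821


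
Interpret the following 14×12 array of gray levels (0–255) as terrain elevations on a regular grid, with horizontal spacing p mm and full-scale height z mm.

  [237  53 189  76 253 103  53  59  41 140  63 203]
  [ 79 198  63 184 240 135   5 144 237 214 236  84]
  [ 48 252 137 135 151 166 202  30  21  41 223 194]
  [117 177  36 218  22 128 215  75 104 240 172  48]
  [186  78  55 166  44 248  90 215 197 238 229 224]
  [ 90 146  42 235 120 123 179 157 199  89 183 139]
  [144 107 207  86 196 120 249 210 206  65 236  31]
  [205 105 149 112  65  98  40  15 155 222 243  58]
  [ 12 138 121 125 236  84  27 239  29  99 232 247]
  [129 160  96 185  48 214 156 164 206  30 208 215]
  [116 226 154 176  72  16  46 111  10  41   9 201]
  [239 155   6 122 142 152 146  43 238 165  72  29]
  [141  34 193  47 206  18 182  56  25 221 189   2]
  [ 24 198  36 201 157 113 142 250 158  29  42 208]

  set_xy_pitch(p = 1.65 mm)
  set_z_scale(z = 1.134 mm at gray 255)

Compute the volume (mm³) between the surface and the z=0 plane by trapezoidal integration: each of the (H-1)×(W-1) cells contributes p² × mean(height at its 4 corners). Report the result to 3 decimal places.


232.759

height_mm = gray/255 × 1.134; cell vol = 1.65² × mean(4 corners)
unit = 1.65² × 1.134 / (4×255) = 0.00302678 mm³ per gray-sum
row 0: Σ corner-gray over 11 cells = 5975  → 18.0850
row 1: Σ corner-gray over 11 cells = 6433  → 19.4713
row 2: Σ corner-gray over 11 cells = 5897  → 17.8489
row 3: Σ corner-gray over 11 cells = 6469  → 19.5802
row 4: Σ corner-gray over 11 cells = 6705  → 20.2946
row 5: Σ corner-gray over 11 cells = 6714  → 20.3218
row 6: Σ corner-gray over 11 cells = 6210  → 18.7963
row 7: Σ corner-gray over 11 cells = 5590  → 16.9197
row 8: Σ corner-gray over 11 cells = 6197  → 18.7570
row 9: Σ corner-gray over 11 cells = 5317  → 16.0934
row 10: Σ corner-gray over 11 cells = 4789  → 14.4952
row 11: Σ corner-gray over 11 cells = 5235  → 15.8452
row 12: Σ corner-gray over 11 cells = 5369  → 16.2508
Σ rows: total corner-gray = 76900  → 232.7593 mm³


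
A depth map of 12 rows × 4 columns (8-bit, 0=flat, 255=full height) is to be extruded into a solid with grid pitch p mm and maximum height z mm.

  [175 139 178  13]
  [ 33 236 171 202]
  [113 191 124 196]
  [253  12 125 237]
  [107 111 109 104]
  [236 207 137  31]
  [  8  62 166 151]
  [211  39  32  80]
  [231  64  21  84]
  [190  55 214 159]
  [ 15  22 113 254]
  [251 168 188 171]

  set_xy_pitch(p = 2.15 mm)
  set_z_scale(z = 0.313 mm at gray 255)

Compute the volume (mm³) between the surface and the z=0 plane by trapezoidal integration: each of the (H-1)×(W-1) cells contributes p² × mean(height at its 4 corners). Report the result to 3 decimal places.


height_mm = gray/255 × 0.313; cell vol = 2.15² × mean(4 corners)
unit = 2.15² × 0.313 / (4×255) = 0.00141847 mm³ per gray-sum
row 0: Σ corner-gray over 3 cells = 1871  → 2.6540
row 1: Σ corner-gray over 3 cells = 1988  → 2.8199
row 2: Σ corner-gray over 3 cells = 1703  → 2.4157
row 3: Σ corner-gray over 3 cells = 1415  → 2.0071
row 4: Σ corner-gray over 3 cells = 1606  → 2.2781
row 5: Σ corner-gray over 3 cells = 1570  → 2.2270
row 6: Σ corner-gray over 3 cells = 1048  → 1.4866
row 7: Σ corner-gray over 3 cells = 918  → 1.3022
row 8: Σ corner-gray over 3 cells = 1372  → 1.9461
row 9: Σ corner-gray over 3 cells = 1426  → 2.0227
row 10: Σ corner-gray over 3 cells = 1673  → 2.3731
Σ rows: total corner-gray = 16590  → 23.5325 mm³

23.532


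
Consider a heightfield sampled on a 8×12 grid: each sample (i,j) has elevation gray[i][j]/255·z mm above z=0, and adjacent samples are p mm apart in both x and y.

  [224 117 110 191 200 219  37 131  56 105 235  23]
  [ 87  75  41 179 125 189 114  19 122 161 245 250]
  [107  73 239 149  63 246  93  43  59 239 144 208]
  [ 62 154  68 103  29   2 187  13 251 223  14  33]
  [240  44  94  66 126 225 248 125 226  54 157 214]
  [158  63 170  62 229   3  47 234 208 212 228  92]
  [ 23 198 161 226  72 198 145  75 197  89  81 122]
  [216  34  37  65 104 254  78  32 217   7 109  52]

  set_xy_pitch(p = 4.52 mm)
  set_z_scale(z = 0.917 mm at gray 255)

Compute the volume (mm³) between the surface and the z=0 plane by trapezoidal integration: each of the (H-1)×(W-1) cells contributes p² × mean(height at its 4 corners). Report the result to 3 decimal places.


height_mm = gray/255 × 0.917; cell vol = 4.52² × mean(4 corners)
unit = 4.52² × 0.917 / (4×255) = 0.0183673 mm³ per gray-sum
row 0: Σ corner-gray over 11 cells = 5926  → 108.8448
row 1: Σ corner-gray over 11 cells = 5888  → 108.1468
row 2: Σ corner-gray over 11 cells = 5194  → 95.3999
row 3: Σ corner-gray over 11 cells = 5367  → 98.5775
row 4: Σ corner-gray over 11 cells = 6346  → 116.5591
row 5: Σ corner-gray over 11 cells = 6191  → 113.7121
row 6: Σ corner-gray over 11 cells = 5171  → 94.9775
Σ rows: total corner-gray = 40083  → 736.2177 mm³

736.218


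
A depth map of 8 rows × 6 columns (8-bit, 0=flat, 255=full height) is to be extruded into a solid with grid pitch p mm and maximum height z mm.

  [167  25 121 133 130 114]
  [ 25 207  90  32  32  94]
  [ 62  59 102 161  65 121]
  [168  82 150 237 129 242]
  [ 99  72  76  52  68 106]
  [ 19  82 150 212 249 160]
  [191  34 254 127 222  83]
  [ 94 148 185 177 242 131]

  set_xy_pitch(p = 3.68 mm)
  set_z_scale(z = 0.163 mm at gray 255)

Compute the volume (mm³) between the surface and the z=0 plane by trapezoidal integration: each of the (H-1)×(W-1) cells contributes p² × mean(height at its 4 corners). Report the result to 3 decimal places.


height_mm = gray/255 × 0.163; cell vol = 3.68² × mean(4 corners)
unit = 3.68² × 0.163 / (4×255) = 0.00216413 mm³ per gray-sum
row 0: Σ corner-gray over 5 cells = 1940  → 4.1984
row 1: Σ corner-gray over 5 cells = 1798  → 3.8911
row 2: Σ corner-gray over 5 cells = 2563  → 5.5467
row 3: Σ corner-gray over 5 cells = 2347  → 5.0792
row 4: Σ corner-gray over 5 cells = 2306  → 4.9905
row 5: Σ corner-gray over 5 cells = 3113  → 6.7369
row 6: Σ corner-gray over 5 cells = 3277  → 7.0918
Σ rows: total corner-gray = 17344  → 37.5346 mm³

37.535


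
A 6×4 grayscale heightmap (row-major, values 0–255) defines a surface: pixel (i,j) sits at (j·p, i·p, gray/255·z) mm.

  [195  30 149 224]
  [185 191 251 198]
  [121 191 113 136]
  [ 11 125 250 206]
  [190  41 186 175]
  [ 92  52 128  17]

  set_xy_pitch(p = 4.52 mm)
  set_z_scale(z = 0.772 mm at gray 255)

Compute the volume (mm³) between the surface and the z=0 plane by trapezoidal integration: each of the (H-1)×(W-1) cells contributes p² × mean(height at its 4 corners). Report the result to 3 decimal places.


height_mm = gray/255 × 0.772; cell vol = 4.52² × mean(4 corners)
unit = 4.52² × 0.772 / (4×255) = 0.015463 mm³ per gray-sum
row 0: Σ corner-gray over 3 cells = 2044  → 31.6064
row 1: Σ corner-gray over 3 cells = 2132  → 32.9671
row 2: Σ corner-gray over 3 cells = 1832  → 28.3282
row 3: Σ corner-gray over 3 cells = 1786  → 27.6169
row 4: Σ corner-gray over 3 cells = 1288  → 19.9164
Σ rows: total corner-gray = 9082  → 140.4350 mm³

140.435


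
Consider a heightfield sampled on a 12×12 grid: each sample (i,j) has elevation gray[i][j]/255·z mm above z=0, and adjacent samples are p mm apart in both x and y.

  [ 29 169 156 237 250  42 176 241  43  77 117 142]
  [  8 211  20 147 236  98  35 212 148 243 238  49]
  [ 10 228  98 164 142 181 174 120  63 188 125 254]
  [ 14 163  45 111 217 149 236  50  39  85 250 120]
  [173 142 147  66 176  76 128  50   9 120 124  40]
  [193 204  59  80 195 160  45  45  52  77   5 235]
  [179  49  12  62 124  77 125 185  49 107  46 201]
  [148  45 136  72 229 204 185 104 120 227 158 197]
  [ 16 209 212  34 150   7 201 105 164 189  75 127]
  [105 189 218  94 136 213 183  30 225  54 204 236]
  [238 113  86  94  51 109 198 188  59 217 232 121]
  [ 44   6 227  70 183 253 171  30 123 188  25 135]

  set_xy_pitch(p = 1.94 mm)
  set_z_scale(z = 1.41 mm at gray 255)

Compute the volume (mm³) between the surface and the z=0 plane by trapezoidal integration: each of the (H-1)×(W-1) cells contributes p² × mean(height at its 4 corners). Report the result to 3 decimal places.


height_mm = gray/255 × 1.41; cell vol = 1.94² × mean(4 corners)
unit = 1.94² × 1.41 / (4×255) = 0.00520262 mm³ per gray-sum
row 0: Σ corner-gray over 11 cells = 6420  → 33.4008
row 1: Σ corner-gray over 11 cells = 6463  → 33.6246
row 2: Σ corner-gray over 11 cells = 6054  → 31.4967
row 3: Σ corner-gray over 11 cells = 5113  → 26.6010
row 4: Σ corner-gray over 11 cells = 4561  → 23.7292
row 5: Σ corner-gray over 11 cells = 4324  → 22.4961
row 6: Σ corner-gray over 11 cells = 5357  → 27.8705
row 7: Σ corner-gray over 11 cells = 6140  → 31.9441
row 8: Σ corner-gray over 11 cells = 6268  → 32.6100
row 9: Σ corner-gray over 11 cells = 6486  → 33.7442
row 10: Σ corner-gray over 11 cells = 5784  → 30.0920
Σ rows: total corner-gray = 62970  → 327.6092 mm³

327.609


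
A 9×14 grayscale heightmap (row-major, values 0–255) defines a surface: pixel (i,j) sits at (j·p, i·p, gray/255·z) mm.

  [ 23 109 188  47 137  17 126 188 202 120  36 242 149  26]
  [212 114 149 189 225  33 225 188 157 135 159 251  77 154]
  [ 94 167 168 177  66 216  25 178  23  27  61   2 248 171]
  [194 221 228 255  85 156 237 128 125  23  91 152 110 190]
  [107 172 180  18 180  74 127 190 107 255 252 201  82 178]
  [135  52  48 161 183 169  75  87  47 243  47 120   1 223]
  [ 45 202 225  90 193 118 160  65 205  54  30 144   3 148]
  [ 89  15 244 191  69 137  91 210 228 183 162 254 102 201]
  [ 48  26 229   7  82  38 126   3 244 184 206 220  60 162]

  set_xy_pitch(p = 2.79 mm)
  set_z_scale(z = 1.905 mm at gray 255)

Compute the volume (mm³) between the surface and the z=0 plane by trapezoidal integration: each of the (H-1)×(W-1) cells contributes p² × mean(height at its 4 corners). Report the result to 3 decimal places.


822.572

height_mm = gray/255 × 1.905; cell vol = 2.79² × mean(4 corners)
unit = 2.79² × 1.905 / (4×255) = 0.014538 mm³ per gray-sum
row 0: Σ corner-gray over 13 cells = 7341  → 106.7231
row 1: Σ corner-gray over 13 cells = 7151  → 103.9609
row 2: Σ corner-gray over 13 cells = 6987  → 101.5767
row 3: Σ corner-gray over 13 cells = 7967  → 115.8239
row 4: Σ corner-gray over 13 cells = 6785  → 98.6400
row 5: Σ corner-gray over 13 cells = 5995  → 87.1550
row 6: Σ corner-gray over 13 cells = 7233  → 105.1530
row 7: Σ corner-gray over 13 cells = 7122  → 103.5393
Σ rows: total corner-gray = 56581  → 822.5718 mm³


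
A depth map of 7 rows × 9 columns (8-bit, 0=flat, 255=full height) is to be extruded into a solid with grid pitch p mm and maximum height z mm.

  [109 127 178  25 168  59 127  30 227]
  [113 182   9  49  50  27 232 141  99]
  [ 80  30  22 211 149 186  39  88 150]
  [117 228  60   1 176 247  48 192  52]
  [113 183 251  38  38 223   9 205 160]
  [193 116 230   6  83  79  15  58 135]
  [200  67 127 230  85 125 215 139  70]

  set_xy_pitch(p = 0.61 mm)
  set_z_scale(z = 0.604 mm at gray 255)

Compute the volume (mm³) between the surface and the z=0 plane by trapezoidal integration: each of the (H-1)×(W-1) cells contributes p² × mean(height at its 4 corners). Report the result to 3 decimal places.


height_mm = gray/255 × 0.604; cell vol = 0.61² × mean(4 corners)
unit = 0.61² × 0.604 / (4×255) = 0.000220342 mm³ per gray-sum
row 0: Σ corner-gray over 8 cells = 3356  → 0.7395
row 1: Σ corner-gray over 8 cells = 3272  → 0.7210
row 2: Σ corner-gray over 8 cells = 3753  → 0.8269
row 3: Σ corner-gray over 8 cells = 4240  → 0.9342
row 4: Σ corner-gray over 8 cells = 3669  → 0.8084
row 5: Σ corner-gray over 8 cells = 3748  → 0.8258
Σ rows: total corner-gray = 22038  → 4.8559 mm³

4.856


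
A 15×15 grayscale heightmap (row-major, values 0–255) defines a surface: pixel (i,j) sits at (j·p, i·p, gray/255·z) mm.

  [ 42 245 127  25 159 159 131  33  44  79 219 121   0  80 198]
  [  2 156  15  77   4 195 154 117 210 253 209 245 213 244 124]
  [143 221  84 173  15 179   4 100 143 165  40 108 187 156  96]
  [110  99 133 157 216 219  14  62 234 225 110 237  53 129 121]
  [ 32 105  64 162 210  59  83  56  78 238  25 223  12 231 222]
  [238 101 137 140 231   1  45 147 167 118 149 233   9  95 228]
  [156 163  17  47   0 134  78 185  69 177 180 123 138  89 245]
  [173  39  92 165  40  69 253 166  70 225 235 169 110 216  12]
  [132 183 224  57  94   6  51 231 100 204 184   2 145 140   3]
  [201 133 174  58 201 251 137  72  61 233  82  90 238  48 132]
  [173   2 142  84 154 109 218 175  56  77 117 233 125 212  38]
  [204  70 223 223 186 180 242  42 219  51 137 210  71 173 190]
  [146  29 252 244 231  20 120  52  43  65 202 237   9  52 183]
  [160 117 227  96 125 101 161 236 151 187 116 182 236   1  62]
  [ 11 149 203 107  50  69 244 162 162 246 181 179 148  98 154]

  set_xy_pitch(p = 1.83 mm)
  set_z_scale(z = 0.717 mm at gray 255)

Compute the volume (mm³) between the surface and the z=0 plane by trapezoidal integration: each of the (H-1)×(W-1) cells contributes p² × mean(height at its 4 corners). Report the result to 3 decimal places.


245.947

height_mm = gray/255 × 0.717; cell vol = 1.83² × mean(4 corners)
unit = 1.83² × 0.717 / (4×255) = 0.00235408 mm³ per gray-sum
row 0: Σ corner-gray over 14 cells = 7394  → 17.4061
row 1: Σ corner-gray over 14 cells = 7699  → 18.1241
row 2: Σ corner-gray over 14 cells = 7396  → 17.4108
row 3: Σ corner-gray over 14 cells = 7353  → 17.3095
row 4: Σ corner-gray over 14 cells = 6958  → 16.3797
row 5: Σ corner-gray over 14 cells = 6813  → 16.0383
row 6: Σ corner-gray over 14 cells = 7084  → 16.6763
row 7: Σ corner-gray over 14 cells = 7260  → 17.0906
row 8: Σ corner-gray over 14 cells = 7266  → 17.1047
row 9: Σ corner-gray over 14 cells = 7508  → 17.6744
row 10: Σ corner-gray over 14 cells = 8067  → 18.9904
row 11: Σ corner-gray over 14 cells = 7889  → 18.5713
row 12: Σ corner-gray over 14 cells = 7535  → 17.7380
row 13: Σ corner-gray over 14 cells = 8255  → 19.4329
Σ rows: total corner-gray = 104477  → 245.9472 mm³


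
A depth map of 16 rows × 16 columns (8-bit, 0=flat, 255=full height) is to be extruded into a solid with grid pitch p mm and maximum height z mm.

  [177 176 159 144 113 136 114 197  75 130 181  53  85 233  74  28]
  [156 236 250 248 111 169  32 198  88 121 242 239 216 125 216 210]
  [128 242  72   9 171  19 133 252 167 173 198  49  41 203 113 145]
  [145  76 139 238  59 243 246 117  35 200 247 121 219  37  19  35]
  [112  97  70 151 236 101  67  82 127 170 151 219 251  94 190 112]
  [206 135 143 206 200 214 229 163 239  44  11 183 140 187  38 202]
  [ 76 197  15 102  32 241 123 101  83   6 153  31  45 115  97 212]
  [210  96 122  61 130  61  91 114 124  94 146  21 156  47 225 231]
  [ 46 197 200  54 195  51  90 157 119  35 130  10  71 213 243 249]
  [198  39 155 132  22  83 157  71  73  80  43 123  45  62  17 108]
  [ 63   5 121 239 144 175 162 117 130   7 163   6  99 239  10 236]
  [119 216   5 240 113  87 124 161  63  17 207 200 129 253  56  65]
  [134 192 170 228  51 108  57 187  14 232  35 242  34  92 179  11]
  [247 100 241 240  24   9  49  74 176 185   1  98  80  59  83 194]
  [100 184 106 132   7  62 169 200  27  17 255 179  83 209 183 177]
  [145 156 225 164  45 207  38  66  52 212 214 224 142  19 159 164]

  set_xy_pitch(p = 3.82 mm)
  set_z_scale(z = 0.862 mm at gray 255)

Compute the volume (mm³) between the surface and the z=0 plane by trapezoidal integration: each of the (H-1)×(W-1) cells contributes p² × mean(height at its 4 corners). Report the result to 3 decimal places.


height_mm = gray/255 × 0.862; cell vol = 3.82² × mean(4 corners)
unit = 3.82² × 0.862 / (4×255) = 0.012332 mm³ per gray-sum
row 0: Σ corner-gray over 15 cells = 9293  → 114.6014
row 1: Σ corner-gray over 15 cells = 9305  → 114.7493
row 2: Σ corner-gray over 15 cells = 8129  → 100.2469
row 3: Σ corner-gray over 15 cells = 8408  → 103.6875
row 4: Σ corner-gray over 15 cells = 8908  → 109.8535
row 5: Σ corner-gray over 15 cells = 7642  → 94.2412
row 6: Σ corner-gray over 15 cells = 6387  → 78.7645
row 7: Σ corner-gray over 15 cells = 7242  → 89.3084
row 8: Σ corner-gray over 15 cells = 6335  → 78.1233
row 9: Σ corner-gray over 15 cells = 6043  → 74.5223
row 10: Σ corner-gray over 15 cells = 7459  → 91.9845
row 11: Σ corner-gray over 15 cells = 7713  → 95.1168
row 12: Σ corner-gray over 15 cells = 7066  → 87.1380
row 13: Σ corner-gray over 15 cells = 7182  → 88.5685
row 14: Σ corner-gray over 15 cells = 8058  → 99.3713
Σ rows: total corner-gray = 115170  → 1420.2774 mm³

1420.277


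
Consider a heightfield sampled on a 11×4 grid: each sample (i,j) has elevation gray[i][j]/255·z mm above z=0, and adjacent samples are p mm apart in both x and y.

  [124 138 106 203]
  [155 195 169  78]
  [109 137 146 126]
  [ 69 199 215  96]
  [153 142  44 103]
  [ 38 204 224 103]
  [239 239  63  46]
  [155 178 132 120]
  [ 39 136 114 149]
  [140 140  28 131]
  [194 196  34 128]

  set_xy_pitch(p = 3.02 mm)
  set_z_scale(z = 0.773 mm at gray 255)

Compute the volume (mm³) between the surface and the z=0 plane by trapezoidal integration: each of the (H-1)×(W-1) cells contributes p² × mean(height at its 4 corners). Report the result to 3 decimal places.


height_mm = gray/255 × 0.773; cell vol = 3.02² × mean(4 corners)
unit = 3.02² × 0.773 / (4×255) = 0.00691183 mm³ per gray-sum
row 0: Σ corner-gray over 3 cells = 1776  → 12.2754
row 1: Σ corner-gray over 3 cells = 1762  → 12.1786
row 2: Σ corner-gray over 3 cells = 1794  → 12.3998
row 3: Σ corner-gray over 3 cells = 1621  → 11.2041
row 4: Σ corner-gray over 3 cells = 1625  → 11.2317
row 5: Σ corner-gray over 3 cells = 1886  → 13.0357
row 6: Σ corner-gray over 3 cells = 1784  → 12.3307
row 7: Σ corner-gray over 3 cells = 1583  → 10.9414
row 8: Σ corner-gray over 3 cells = 1295  → 8.9508
row 9: Σ corner-gray over 3 cells = 1389  → 9.6005
Σ rows: total corner-gray = 16515  → 114.1489 mm³

114.149


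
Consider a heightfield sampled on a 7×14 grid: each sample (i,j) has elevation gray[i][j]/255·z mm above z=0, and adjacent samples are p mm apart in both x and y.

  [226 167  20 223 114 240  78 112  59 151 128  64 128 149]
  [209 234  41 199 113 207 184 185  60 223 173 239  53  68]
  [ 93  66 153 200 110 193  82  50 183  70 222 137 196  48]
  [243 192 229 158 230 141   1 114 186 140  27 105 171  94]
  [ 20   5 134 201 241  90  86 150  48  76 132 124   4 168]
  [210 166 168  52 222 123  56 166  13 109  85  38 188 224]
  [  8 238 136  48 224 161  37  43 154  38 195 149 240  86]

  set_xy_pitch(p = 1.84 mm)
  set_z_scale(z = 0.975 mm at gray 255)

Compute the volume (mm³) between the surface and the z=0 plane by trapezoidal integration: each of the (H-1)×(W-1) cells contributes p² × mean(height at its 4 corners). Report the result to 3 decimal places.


height_mm = gray/255 × 0.975; cell vol = 1.84² × mean(4 corners)
unit = 1.84² × 0.975 / (4×255) = 0.00323624 mm³ per gray-sum
row 0: Σ corner-gray over 13 cells = 7442  → 24.0841
row 1: Σ corner-gray over 13 cells = 7564  → 24.4789
row 2: Σ corner-gray over 13 cells = 7190  → 23.2685
row 3: Σ corner-gray over 13 cells = 6495  → 21.0193
row 4: Σ corner-gray over 13 cells = 5976  → 19.3397
row 5: Σ corner-gray over 13 cells = 6626  → 21.4433
Σ rows: total corner-gray = 41293  → 133.6339 mm³

133.634
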